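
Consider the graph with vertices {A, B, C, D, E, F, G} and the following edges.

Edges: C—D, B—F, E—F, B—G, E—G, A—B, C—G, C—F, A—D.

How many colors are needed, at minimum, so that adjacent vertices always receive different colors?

3

The cycle C-F-B-A-D-C has odd length 5, so it cannot be 2-colored; at least 3 colors are needed.
3 colors suffice: color 1 → {B, C, E}; color 2 → {A, F, G}; color 3 → {D}. No two adjacent vertices share a color.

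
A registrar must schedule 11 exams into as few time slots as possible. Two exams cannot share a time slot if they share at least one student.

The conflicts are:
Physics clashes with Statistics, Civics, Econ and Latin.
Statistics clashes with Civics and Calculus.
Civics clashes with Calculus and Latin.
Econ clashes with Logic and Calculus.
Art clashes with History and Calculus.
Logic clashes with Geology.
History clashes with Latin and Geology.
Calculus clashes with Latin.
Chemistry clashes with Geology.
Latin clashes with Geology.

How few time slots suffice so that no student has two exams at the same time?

History, Latin, Geology pairwise conflict, so at least 3 time slots are needed.
Using 3 time slots: Physics=2, Statistics=1, Civics=3, Econ=1, Art=1, Logic=3, History=3, Calculus=2, Chemistry=1, Latin=1, Geology=2. Every pair that conflicts lands in different time slots.

3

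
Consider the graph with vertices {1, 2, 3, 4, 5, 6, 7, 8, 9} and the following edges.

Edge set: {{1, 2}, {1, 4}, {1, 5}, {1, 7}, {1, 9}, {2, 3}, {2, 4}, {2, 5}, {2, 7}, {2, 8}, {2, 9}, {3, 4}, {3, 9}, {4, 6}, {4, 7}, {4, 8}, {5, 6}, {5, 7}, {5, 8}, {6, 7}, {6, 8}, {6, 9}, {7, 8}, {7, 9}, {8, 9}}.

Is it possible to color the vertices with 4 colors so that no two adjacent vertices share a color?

The chromatic number is 4. 5, 6, 7, 8 form a clique, so at least 4 colors are needed.
A valid assignment using 4 colors: 1=green, 2=blue, 3=red, 4=yellow, 5=yellow, 6=blue, 7=red, 8=green, 9=yellow.
That is already a proper 4-coloring.

Yes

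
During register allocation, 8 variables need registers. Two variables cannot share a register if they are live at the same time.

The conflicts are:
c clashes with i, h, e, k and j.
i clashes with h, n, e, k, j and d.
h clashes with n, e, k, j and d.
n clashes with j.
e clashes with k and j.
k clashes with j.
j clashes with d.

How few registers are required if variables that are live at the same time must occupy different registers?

6

c, i, h, e, k, j are mutually in conflict, so at least 6 registers are needed.
A valid assignment using 6 registers: c=5, i=3, h=1, n=4, e=6, k=4, j=2, d=4. No two conflicting variables share a register.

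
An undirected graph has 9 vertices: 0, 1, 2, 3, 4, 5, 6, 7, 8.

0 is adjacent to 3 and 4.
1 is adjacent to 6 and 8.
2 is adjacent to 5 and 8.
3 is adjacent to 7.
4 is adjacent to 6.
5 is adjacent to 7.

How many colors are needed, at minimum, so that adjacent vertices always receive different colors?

3

The cycle 2-5-7-3-0-4-6-1-8-2 has odd length 9, so it cannot be 2-colored; at least 3 colors are needed.
One proper 3-coloring: 0=a, 1=a, 2=b, 3=b, 4=b, 5=a, 6=c, 7=c, 8=c. Each edge has distinct colors on its endpoints.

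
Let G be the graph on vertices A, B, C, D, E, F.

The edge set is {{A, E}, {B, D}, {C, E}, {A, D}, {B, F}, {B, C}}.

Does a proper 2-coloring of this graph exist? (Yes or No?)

No

The cycle D-A-E-C-B-D has odd length 5, so it cannot be 2-colored; at least 3 colors are needed.
So 2 colors are not enough.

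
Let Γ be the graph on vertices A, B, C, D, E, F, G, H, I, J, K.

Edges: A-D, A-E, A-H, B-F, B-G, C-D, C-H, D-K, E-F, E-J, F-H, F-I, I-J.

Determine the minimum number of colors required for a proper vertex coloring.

C and H are adjacent, so at least 2 colors are needed.
2 colors suffice: color 1 → {A, C, F, G, J, K}; color 2 → {B, D, E, H, I}. Every edge joins two different colors.

2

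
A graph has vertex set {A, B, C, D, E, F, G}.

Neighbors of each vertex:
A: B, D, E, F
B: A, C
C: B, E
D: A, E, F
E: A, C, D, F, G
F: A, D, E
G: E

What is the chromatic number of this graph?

4

A, D, E, F are mutually adjacent (a clique of size 4), so at least 4 colors are needed.
One proper 4-coloring: A=blue, B=red, C=blue, D=green, E=red, F=yellow, G=blue. No two adjacent vertices share a color.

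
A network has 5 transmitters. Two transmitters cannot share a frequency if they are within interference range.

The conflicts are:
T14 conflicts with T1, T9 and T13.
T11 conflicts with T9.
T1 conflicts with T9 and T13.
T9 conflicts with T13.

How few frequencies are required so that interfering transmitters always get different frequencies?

4

T14, T1, T9, T13 all conflict with each other, so at least 4 frequencies are needed.
4 frequencies suffice: frequency 1 → {T9}; frequency 2 → {T11, T1}; frequency 3 → {T13}; frequency 4 → {T14}. No two conflicting transmitters share a frequency.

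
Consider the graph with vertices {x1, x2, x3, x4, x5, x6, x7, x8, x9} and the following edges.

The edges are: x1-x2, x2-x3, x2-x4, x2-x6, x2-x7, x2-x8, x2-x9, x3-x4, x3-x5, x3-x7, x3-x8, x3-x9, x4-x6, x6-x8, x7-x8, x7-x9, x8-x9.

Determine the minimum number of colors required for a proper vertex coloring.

5

x2, x3, x7, x8, x9 are mutually adjacent (a clique of size 5), so at least 5 colors are needed.
5 colors suffice: color R → {x2, x5}; color B → {x1, x3, x6}; color G → {x4, x8}; color Y → {x7}; color P → {x9}. Every edge joins two different colors.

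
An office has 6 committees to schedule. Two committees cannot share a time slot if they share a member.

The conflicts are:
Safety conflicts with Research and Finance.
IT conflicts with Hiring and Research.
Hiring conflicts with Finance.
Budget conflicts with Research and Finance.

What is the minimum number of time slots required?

3

The cycle Hiring-Finance-Budget-Research-IT-Hiring has odd length 5, so it cannot be 2-colored; at least 3 time slots are needed.
3 time slots suffice: time slot 1 → {Research, Finance}; time slot 2 → {Safety, IT, Budget}; time slot 3 → {Hiring}. No two conflicting committees share a time slot.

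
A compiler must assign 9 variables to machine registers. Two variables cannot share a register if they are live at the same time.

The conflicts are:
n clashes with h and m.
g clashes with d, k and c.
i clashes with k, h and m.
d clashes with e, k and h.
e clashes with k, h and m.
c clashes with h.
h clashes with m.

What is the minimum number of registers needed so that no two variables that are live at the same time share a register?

e, h, m are mutually in conflict, so at least 3 registers are needed.
3 registers suffice: n=2, g=2, i=2, d=3, e=2, k=1, c=3, h=1, m=3. Every pair that conflicts lands in different registers.

3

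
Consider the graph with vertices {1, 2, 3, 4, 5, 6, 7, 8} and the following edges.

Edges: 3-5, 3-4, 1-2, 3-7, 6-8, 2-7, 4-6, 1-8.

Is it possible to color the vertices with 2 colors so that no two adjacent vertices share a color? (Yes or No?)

No

The cycle 7-3-4-6-8-1-2-7 has odd length 7, so it cannot be 2-colored; at least 3 colors are needed.
So 2 colors are not enough.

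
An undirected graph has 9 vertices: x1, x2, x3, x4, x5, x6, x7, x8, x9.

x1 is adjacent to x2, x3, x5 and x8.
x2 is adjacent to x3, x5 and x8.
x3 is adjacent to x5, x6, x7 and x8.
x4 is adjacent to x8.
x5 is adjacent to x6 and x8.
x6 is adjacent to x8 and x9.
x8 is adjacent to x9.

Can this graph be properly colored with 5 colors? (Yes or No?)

Yes

The chromatic number is 5. x1, x2, x3, x5, x8 are mutually adjacent (a clique of size 5), so at least 5 colors are needed.
5 colors suffice: x1=5, x2=4, x3=2, x4=2, x5=3, x6=4, x7=1, x8=1, x9=2.
That is already a proper 5-coloring.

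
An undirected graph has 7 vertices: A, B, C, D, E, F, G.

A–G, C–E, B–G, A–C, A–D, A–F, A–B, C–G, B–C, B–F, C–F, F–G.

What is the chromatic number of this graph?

5

A, B, C, F, G are mutually adjacent (a clique of size 5), so at least 5 colors are needed.
5 colors suffice: color red → {A, E}; color blue → {C, D}; color green → {G}; color yellow → {B}; color purple → {F}. Each edge has distinct colors on its endpoints.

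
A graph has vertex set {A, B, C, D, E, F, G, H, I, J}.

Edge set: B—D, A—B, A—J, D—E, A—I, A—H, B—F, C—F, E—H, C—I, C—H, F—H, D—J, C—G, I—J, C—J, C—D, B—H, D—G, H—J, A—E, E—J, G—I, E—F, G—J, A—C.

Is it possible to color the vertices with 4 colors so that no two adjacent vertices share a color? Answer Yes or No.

The chromatic number is 4. A, E, H, J are mutually adjacent (a clique of size 4), so at least 4 colors are needed.
A valid assignment using 4 colors: A=4, B=2, C=2, D=3, E=2, F=1, G=4, H=3, I=3, J=1.
That is already a proper 4-coloring.

Yes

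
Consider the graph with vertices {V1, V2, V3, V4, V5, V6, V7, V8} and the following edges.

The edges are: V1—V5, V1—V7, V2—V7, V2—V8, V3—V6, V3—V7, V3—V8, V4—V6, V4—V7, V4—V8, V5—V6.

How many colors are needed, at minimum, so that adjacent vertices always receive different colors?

The cycle V5-V1-V7-V4-V6-V5 has odd length 5, so it cannot be 2-colored; at least 3 colors are needed.
3 colors suffice: color 1 → {V6, V7, V8}; color 2 → {V1, V2, V3, V4}; color 3 → {V5}. Each edge has distinct colors on its endpoints.

3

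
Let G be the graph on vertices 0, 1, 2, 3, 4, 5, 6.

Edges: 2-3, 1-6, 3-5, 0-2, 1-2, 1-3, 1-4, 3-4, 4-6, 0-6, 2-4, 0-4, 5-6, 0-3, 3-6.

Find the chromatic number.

0, 2, 3, 4 are mutually adjacent (a clique of size 4), so at least 4 colors are needed.
4 colors suffice: color red → {3}; color blue → {4, 5}; color green → {2, 6}; color yellow → {0, 1}. Each edge has distinct colors on its endpoints.

4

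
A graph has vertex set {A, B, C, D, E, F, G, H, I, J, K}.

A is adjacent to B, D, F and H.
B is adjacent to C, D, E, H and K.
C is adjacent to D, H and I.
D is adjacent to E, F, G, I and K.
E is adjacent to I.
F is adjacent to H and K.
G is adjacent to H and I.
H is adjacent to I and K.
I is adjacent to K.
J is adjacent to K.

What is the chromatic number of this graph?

A, D, F are pairwise adjacent, so at least 3 colors are needed.
3 colors suffice: color 1 → {D, H, J}; color 2 → {A, C, E, G, K}; color 3 → {B, F, I}. Every edge joins two different colors.

3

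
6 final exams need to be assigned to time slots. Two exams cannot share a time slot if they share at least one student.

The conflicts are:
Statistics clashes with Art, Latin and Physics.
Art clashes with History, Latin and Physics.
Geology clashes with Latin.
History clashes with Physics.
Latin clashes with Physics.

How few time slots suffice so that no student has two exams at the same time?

Statistics, Art, Latin, Physics all conflict with each other, so at least 4 time slots are needed.
4 time slots suffice: Statistics=4, Art=3, Geology=1, History=2, Latin=2, Physics=1. Every pair that conflicts lands in different time slots.

4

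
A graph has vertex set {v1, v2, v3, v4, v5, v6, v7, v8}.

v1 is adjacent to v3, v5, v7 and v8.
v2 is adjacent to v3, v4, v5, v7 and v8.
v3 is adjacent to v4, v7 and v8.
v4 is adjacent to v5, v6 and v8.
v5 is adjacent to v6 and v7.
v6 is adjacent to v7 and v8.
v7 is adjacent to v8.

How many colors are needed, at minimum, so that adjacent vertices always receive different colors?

4

v2, v3, v7, v8 form a clique, so at least 4 colors are needed.
4 colors suffice: color 1 → {v4, v7}; color 2 → {v5, v8}; color 3 → {v1, v2, v6}; color 4 → {v3}. Each edge has distinct colors on its endpoints.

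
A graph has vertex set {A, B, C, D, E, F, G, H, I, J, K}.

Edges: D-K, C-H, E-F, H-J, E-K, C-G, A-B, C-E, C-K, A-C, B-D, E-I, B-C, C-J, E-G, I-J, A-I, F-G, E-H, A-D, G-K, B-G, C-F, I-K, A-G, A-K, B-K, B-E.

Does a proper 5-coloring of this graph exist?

The chromatic number is 5. A, B, C, G, K form a clique, so at least 5 colors are needed.
5 colors suffice: color red → {C, D, I}; color blue → {F, J, K}; color green → {A, E}; color yellow → {G, H}; color purple → {B}.
That is already a proper 5-coloring.

Yes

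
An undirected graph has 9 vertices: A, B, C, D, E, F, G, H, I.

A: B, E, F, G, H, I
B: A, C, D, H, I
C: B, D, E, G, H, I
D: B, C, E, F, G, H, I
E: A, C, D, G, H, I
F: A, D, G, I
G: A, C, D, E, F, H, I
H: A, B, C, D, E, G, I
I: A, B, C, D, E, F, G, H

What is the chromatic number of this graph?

C, D, E, G, H, I are pairwise adjacent (a clique of size 6), so at least 6 colors are needed.
6 colors suffice: color 1 → {I}; color 2 → {F, H}; color 3 → {A, D}; color 4 → {B, G}; color 5 → {C}; color 6 → {E}. Each edge has distinct colors on its endpoints.

6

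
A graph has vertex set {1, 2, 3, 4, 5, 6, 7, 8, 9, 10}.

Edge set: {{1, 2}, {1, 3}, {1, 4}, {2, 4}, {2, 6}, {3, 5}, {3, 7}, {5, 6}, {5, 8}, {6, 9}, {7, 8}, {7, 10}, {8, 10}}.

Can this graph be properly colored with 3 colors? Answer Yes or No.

Yes

The chromatic number is 3. 1, 2, 4 form a triangle, so at least 3 colors are needed.
3 colors suffice: color a → {2, 3, 8, 9}; color b → {1, 6, 7}; color c → {4, 5, 10}.
That is already a proper 3-coloring.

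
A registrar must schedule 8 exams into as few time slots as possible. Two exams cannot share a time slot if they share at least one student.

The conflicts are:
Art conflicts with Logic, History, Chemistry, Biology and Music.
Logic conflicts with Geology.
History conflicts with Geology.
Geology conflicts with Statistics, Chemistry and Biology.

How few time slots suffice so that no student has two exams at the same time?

2

Art and Biology conflict, so at least 2 time slots are needed.
2 time slots suffice: time slot 1 → {Art, Geology}; time slot 2 → {Logic, History, Statistics, Chemistry, Biology, Music}. Every pair that conflicts lands in different time slots.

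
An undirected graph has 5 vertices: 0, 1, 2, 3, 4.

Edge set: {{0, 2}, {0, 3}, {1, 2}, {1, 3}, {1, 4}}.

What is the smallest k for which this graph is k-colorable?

2

1 and 4 are adjacent, so at least 2 colors are needed.
2 colors suffice: color a → {0, 1}; color b → {2, 3, 4}. Each edge has distinct colors on its endpoints.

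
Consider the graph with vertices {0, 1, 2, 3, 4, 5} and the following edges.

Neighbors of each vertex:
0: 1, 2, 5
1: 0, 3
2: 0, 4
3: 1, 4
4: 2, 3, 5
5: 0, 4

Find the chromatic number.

3

The cycle 4-3-1-0-5-4 has odd length 5, so it cannot be 2-colored; at least 3 colors are needed.
3 colors suffice: 0=a, 1=b, 2=b, 3=c, 4=a, 5=b. Each edge has distinct colors on its endpoints.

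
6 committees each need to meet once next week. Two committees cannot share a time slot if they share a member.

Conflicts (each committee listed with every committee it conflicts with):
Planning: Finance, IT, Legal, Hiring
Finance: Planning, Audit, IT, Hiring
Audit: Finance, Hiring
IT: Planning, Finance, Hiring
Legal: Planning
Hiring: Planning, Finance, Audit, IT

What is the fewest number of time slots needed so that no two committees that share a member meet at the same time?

Planning, Finance, IT, Hiring all conflict with each other, so at least 4 time slots are needed.
A valid assignment using 4 time slots: Planning=1, Finance=3, Audit=1, IT=4, Legal=2, Hiring=2. Each listed conflict is separated.

4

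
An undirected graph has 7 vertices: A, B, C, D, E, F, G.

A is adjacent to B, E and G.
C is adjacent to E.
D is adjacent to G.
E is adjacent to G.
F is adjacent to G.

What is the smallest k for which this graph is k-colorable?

3

A, E, G are mutually adjacent, so at least 3 colors are needed.
3 colors suffice: A=green, B=red, C=red, D=blue, E=blue, F=blue, G=red. No two adjacent vertices share a color.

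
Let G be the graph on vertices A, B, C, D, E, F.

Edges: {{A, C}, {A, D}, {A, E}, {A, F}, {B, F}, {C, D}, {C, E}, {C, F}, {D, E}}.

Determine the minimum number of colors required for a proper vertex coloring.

4

A, C, D, E are mutually adjacent (a clique of size 4), so at least 4 colors are needed.
4 colors suffice: color red → {B, C}; color blue → {A}; color green → {E, F}; color yellow → {D}. Every edge joins two different colors.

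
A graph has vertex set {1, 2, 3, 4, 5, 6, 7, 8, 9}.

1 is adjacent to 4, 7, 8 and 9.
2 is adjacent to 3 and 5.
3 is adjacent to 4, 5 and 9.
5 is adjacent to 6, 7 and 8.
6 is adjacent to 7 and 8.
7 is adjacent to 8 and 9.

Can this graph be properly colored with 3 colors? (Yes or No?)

No

5, 6, 7, 8 are pairwise adjacent (a clique of size 4), so at least 4 colors are needed.
So 3 colors are not enough.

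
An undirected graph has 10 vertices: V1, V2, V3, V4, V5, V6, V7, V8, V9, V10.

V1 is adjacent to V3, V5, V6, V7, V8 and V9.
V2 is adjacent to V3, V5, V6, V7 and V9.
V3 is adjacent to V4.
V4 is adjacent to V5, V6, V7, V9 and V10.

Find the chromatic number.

V1 and V9 are adjacent, so at least 2 colors are needed.
One proper 2-coloring: V1=R, V2=R, V3=B, V4=R, V5=B, V6=B, V7=B, V8=B, V9=B, V10=B. Each edge has distinct colors on its endpoints.

2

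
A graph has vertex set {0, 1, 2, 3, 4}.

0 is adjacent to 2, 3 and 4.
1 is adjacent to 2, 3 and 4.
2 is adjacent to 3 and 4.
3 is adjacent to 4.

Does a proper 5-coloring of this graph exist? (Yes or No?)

The chromatic number is 4. 1, 2, 3, 4 are pairwise adjacent (a clique of size 4), so at least 4 colors are needed.
4 colors suffice: color red → {2}; color blue → {3}; color green → {4}; color yellow → {0, 1}.
Since 5 ≥ 4, a proper 5-coloring certainly exists.

Yes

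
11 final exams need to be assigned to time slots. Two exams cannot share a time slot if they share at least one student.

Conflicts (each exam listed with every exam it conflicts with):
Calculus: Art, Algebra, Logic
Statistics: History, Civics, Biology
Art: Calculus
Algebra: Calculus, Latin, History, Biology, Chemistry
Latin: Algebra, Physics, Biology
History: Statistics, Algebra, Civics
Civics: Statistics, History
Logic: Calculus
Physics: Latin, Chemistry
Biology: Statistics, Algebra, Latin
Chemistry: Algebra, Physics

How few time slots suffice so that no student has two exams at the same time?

3

Statistics, History, Civics all conflict with each other, so at least 3 time slots are needed.
A valid assignment using 3 time slots: Calculus=2, Statistics=1, Art=1, Algebra=1, Latin=2, History=2, Civics=3, Logic=1, Physics=1, Biology=3, Chemistry=2. Each listed conflict is separated.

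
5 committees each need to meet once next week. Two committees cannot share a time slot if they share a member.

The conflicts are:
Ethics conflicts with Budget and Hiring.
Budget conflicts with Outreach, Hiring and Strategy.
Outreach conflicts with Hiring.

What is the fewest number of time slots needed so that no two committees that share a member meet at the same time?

Ethics, Budget, Hiring pairwise conflict, so at least 3 time slots are needed.
3 time slots suffice: time slot 1 → {Budget}; time slot 2 → {Hiring, Strategy}; time slot 3 → {Ethics, Outreach}. Every pair that conflicts lands in different time slots.

3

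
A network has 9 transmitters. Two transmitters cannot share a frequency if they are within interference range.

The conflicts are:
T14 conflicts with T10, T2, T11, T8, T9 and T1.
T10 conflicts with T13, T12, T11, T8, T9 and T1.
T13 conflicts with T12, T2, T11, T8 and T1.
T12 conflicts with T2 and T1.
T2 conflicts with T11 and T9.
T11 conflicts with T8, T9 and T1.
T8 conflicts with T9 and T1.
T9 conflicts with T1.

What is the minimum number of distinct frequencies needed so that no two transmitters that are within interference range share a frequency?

T14, T10, T11, T8, T9, T1 all conflict with each other, so at least 6 frequencies are needed.
6 frequencies suffice: frequency 1 → {T2, T1}; frequency 2 → {T12, T11}; frequency 3 → {T10}; frequency 4 → {T13, T9}; frequency 5 → {T8}; frequency 6 → {T14}. Every pair that conflicts lands in different frequencies.

6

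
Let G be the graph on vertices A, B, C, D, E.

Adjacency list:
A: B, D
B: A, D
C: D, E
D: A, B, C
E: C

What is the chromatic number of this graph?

A, B, D are pairwise adjacent, so at least 3 colors are needed.
3 colors suffice: color red → {D, E}; color blue → {A, C}; color green → {B}. No two adjacent vertices share a color.

3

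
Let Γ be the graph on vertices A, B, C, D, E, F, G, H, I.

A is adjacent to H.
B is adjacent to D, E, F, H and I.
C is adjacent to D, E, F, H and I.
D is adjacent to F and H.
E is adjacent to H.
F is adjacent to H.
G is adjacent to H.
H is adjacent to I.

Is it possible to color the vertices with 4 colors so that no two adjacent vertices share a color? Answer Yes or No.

The chromatic number is 4. C, D, F, H form a clique, so at least 4 colors are needed.
4 colors suffice: color 1 → {H}; color 2 → {A, B, C, G}; color 3 → {D, E, I}; color 4 → {F}.
That is already a proper 4-coloring.

Yes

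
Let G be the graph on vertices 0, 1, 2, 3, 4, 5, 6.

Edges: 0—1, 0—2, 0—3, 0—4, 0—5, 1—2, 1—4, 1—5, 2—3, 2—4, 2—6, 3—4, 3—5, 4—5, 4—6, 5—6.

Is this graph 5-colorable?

Yes

The chromatic number is 4. 0, 2, 3, 4 are mutually adjacent (a clique of size 4), so at least 4 colors are needed.
4 colors suffice: color red → {4}; color blue → {2, 5}; color green → {0, 6}; color yellow → {1, 3}.
Since 5 ≥ 4, a proper 5-coloring certainly exists.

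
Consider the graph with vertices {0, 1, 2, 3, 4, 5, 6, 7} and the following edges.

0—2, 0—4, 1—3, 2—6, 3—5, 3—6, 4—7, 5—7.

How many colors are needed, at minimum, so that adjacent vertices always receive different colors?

3

The cycle 3-5-7-4-0-2-6-3 has odd length 7, so it cannot be 2-colored; at least 3 colors are needed.
A valid assignment using 3 colors: 0=b, 1=b, 2=a, 3=a, 4=a, 5=c, 6=b, 7=b. Each edge has distinct colors on its endpoints.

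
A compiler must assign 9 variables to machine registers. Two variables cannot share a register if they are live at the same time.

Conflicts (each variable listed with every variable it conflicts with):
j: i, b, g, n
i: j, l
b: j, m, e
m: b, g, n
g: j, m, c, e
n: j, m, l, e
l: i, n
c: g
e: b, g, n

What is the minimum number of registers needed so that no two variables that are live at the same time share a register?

2

j and n conflict, so at least 2 registers are needed.
2 registers suffice: j=2, i=1, b=1, m=2, g=1, n=1, l=2, c=2, e=2. No two conflicting variables share a register.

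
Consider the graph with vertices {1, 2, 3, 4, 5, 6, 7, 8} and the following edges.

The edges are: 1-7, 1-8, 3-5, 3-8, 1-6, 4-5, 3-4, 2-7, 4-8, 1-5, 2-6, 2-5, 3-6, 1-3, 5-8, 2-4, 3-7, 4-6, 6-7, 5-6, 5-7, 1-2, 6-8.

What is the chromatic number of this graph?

3, 4, 5, 6, 8 are mutually adjacent (a clique of size 5), so at least 5 colors are needed.
5 colors suffice: color a → {5}; color b → {6}; color c → {1, 4}; color d → {2, 3}; color e → {7, 8}. Each edge has distinct colors on its endpoints.

5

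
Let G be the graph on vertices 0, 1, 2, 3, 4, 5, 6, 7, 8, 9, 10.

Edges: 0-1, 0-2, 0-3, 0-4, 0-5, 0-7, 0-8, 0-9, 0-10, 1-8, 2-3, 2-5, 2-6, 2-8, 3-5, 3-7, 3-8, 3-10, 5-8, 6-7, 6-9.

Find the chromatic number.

5

0, 2, 3, 5, 8 are pairwise adjacent (a clique of size 5), so at least 5 colors are needed.
5 colors suffice: color a → {0, 6}; color b → {1, 3, 4, 9}; color c → {7, 8, 10}; color d → {2}; color e → {5}. Every edge joins two different colors.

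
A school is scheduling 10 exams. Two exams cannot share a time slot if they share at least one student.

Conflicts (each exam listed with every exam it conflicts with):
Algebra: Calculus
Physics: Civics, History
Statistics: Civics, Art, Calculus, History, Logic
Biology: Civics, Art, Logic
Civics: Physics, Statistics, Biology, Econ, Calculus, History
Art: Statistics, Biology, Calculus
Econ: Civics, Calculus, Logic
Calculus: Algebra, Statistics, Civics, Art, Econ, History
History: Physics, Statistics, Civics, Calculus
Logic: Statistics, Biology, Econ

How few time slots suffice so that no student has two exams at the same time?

4

Statistics, Civics, Calculus, History are mutually in conflict, so at least 4 time slots are needed.
Using 4 time slots: Algebra=1, Physics=2, Statistics=3, Biology=2, Civics=1, Art=1, Econ=3, Calculus=2, History=4, Logic=1. Every pair that conflicts lands in different time slots.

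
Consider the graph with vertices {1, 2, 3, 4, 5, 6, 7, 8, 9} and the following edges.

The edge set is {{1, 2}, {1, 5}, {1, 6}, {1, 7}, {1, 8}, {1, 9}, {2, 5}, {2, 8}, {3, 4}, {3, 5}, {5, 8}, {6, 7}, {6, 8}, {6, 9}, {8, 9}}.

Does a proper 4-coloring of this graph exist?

Yes

The chromatic number is 4. 1, 6, 8, 9 form a clique, so at least 4 colors are needed.
One proper 4-coloring: 1=red, 2=yellow, 3=red, 4=blue, 5=green, 6=green, 7=blue, 8=blue, 9=yellow.
That is already a proper 4-coloring.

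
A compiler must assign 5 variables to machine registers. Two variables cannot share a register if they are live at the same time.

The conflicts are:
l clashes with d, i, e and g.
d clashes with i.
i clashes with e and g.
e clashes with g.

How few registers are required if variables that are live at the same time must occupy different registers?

l, i, e, g all conflict with each other, so at least 4 registers are needed.
4 registers suffice: register 1 → {l}; register 2 → {i}; register 3 → {d, e}; register 4 → {g}. Every pair that conflicts lands in different registers.

4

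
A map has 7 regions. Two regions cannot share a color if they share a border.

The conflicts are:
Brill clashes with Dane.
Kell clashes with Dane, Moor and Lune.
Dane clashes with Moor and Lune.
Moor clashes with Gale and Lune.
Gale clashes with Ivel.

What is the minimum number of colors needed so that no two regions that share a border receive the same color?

Kell, Dane, Moor, Lune all conflict with each other, so at least 4 colors are needed.
4 colors suffice: color 1 → {Brill, Moor, Ivel}; color 2 → {Dane, Gale}; color 3 → {Kell}; color 4 → {Lune}. Each listed conflict is separated.

4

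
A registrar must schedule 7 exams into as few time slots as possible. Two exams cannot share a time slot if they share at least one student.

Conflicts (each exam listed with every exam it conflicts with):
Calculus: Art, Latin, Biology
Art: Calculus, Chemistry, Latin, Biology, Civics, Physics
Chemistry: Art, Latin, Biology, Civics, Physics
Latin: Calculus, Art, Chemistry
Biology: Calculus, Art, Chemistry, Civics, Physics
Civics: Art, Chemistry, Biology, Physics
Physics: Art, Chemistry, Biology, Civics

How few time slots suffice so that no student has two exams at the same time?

5

Art, Chemistry, Biology, Civics, Physics pairwise conflict, so at least 5 time slots are needed.
Using 5 time slots: Calculus=3, Art=1, Chemistry=3, Latin=2, Biology=2, Civics=5, Physics=4. Each listed conflict is separated.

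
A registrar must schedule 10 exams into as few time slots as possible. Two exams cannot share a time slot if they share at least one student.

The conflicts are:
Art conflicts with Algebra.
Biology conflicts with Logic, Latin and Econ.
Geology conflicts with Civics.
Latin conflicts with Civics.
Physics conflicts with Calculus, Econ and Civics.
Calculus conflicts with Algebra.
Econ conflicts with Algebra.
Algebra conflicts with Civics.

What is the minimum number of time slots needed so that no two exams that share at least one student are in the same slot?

The cycle Econ-Algebra-Civics-Latin-Biology-Econ has odd length 5, so it cannot be 2-colored; at least 3 time slots are needed.
Using 3 time slots: Art=1, Biology=1, Logic=2, Geology=2, Latin=2, Physics=2, Calculus=1, Econ=3, Algebra=2, Civics=1. No two conflicting exams share a time slot.

3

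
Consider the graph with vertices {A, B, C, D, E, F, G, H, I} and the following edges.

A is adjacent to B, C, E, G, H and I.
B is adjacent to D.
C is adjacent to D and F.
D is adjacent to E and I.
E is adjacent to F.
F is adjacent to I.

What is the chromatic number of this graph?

2

A and I are adjacent, so at least 2 colors are needed.
2 colors suffice: color red → {A, D, F}; color blue → {B, C, E, G, H, I}. Each edge has distinct colors on its endpoints.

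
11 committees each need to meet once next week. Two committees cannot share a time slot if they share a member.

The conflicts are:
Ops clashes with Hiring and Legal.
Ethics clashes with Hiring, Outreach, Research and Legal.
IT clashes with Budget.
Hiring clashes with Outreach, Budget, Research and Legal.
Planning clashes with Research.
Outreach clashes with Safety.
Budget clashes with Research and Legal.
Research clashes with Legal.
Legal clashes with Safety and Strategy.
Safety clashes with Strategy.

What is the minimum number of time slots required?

Hiring, Budget, Research, Legal pairwise conflict, so at least 4 time slots are needed.
4 time slots suffice: time slot 1 → {IT, Planning, Outreach, Legal}; time slot 2 → {Hiring, Safety}; time slot 3 → {Ops, Research, Strategy}; time slot 4 → {Ethics, Budget}. Every pair that conflicts lands in different time slots.

4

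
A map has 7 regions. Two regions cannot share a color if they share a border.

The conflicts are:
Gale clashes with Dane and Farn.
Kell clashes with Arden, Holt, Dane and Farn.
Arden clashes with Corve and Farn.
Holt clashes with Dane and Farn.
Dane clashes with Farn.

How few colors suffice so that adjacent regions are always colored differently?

Kell, Holt, Dane, Farn are mutually in conflict, so at least 4 colors are needed.
4 colors suffice: color 1 → {Corve, Farn}; color 2 → {Arden, Dane}; color 3 → {Gale, Kell}; color 4 → {Holt}. Every pair that conflicts lands in different colors.

4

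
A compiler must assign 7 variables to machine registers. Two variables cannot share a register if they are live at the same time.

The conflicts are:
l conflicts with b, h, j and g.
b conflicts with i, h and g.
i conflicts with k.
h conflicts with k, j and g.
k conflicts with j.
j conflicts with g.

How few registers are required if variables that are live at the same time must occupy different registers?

l, b, h, g pairwise conflict, so at least 4 registers are needed.
4 registers suffice: register 1 → {i, h}; register 2 → {b, j}; register 3 → {l, k}; register 4 → {g}. Each listed conflict is separated.

4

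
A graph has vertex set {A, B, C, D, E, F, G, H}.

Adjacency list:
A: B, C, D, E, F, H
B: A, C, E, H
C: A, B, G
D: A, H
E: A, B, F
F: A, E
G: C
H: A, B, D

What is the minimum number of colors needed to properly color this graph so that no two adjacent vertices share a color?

A, B, E are pairwise adjacent, so at least 3 colors are needed.
One proper 3-coloring: A=red, B=blue, C=green, D=blue, E=green, F=blue, G=red, H=green. Every edge joins two different colors.

3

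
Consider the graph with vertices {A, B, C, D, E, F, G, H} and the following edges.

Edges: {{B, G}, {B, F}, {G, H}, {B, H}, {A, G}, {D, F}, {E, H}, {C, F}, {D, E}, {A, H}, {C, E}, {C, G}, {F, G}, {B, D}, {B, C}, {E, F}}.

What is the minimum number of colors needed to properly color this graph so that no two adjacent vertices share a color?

B, C, F, G are pairwise adjacent (a clique of size 4), so at least 4 colors are needed.
4 colors suffice: A=green, B=green, C=yellow, D=yellow, E=red, F=blue, G=red, H=blue. Each edge has distinct colors on its endpoints.

4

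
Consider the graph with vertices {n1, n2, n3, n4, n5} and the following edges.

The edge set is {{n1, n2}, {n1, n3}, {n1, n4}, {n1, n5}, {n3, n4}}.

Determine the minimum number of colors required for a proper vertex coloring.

n1, n3, n4 are pairwise adjacent, so at least 3 colors are needed.
3 colors suffice: n1=1, n2=2, n3=3, n4=2, n5=2. Every edge joins two different colors.

3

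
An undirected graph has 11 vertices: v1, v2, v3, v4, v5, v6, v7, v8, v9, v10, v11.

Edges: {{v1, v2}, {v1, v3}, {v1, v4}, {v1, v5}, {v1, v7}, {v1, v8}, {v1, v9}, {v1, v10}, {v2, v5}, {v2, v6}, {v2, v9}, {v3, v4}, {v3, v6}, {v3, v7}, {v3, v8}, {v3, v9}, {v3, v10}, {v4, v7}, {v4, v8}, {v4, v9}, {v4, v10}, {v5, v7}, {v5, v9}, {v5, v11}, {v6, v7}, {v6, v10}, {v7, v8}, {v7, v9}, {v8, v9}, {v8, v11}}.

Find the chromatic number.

v1, v3, v4, v7, v8, v9 are pairwise adjacent (a clique of size 6), so at least 6 colors are needed.
A valid assignment using 6 colors: v1=1, v2=2, v3=4, v4=5, v5=4, v6=1, v7=2, v8=6, v9=3, v10=2, v11=1. Each edge has distinct colors on its endpoints.

6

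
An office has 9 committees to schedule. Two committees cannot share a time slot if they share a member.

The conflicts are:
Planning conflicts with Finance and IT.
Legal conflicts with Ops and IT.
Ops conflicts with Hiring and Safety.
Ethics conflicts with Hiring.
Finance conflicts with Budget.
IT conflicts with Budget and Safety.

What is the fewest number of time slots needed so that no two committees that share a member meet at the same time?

2

Ethics and Hiring conflict, so at least 2 time slots are needed.
2 time slots suffice: time slot 1 → {Ops, Ethics, Finance, IT}; time slot 2 → {Planning, Legal, Hiring, Budget, Safety}. No two conflicting committees share a time slot.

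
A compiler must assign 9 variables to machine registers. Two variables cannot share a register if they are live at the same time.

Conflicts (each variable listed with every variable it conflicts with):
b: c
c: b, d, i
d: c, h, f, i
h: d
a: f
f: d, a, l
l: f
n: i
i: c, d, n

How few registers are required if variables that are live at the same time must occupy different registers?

c, d, i are mutually in conflict, so at least 3 registers are needed.
Using 3 registers: b=1, c=2, d=1, h=2, a=1, f=2, l=1, n=1, i=3. Every pair that conflicts lands in different registers.

3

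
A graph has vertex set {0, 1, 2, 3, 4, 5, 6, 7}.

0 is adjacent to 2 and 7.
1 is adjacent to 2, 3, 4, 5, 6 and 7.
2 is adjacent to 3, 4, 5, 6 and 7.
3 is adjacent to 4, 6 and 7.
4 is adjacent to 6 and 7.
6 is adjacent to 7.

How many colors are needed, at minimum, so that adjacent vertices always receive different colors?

1, 2, 3, 4, 6, 7 form a clique, so at least 6 colors are needed.
6 colors suffice: color a → {2}; color b → {5, 7}; color c → {0, 1}; color d → {6}; color e → {4}; color f → {3}. No two adjacent vertices share a color.

6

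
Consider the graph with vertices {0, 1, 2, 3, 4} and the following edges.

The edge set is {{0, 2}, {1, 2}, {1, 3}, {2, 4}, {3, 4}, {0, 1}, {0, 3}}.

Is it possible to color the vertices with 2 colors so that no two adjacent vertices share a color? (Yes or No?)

No

0, 1, 2 are mutually adjacent, so at least 3 colors are needed.
So 2 colors are not enough.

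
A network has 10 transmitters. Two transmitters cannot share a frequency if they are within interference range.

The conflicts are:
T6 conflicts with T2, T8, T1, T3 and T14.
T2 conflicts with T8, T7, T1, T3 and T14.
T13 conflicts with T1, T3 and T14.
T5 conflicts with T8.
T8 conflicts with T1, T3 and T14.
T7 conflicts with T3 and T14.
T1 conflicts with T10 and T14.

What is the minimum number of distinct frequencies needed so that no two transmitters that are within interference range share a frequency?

T6, T2, T8, T1, T14 all conflict with each other, so at least 5 frequencies are needed.
5 frequencies suffice: frequency 1 → {T5, T1, T3}; frequency 2 → {T2, T13, T10}; frequency 3 → {T8, T7}; frequency 4 → {T14}; frequency 5 → {T6}. No two conflicting transmitters share a frequency.

5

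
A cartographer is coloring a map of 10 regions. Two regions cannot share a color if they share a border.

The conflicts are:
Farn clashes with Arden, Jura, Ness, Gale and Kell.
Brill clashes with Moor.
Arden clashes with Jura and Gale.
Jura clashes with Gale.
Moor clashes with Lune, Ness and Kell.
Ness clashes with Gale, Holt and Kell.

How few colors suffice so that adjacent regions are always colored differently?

4

Farn, Arden, Jura, Gale are mutually in conflict, so at least 4 colors are needed.
4 colors suffice: color 1 → {Brill, Arden, Lune, Ness}; color 2 → {Farn, Moor, Holt}; color 3 → {Gale, Kell}; color 4 → {Jura}. Each listed conflict is separated.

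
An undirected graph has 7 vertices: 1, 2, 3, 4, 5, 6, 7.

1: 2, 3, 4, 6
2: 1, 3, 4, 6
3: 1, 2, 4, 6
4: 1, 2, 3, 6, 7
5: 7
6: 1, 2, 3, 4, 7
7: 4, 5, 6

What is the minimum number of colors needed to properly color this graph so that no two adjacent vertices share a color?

1, 2, 3, 4, 6 are mutually adjacent (a clique of size 5), so at least 5 colors are needed.
5 colors suffice: 1=purple, 2=yellow, 3=green, 4=red, 5=red, 6=blue, 7=green. Every edge joins two different colors.

5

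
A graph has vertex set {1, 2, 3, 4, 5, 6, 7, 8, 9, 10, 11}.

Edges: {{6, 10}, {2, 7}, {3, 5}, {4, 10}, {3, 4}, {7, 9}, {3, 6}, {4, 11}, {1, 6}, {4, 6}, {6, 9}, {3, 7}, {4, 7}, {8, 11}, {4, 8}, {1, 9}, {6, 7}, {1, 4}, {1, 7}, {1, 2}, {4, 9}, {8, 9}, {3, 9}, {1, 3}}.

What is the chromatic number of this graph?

6

1, 3, 4, 6, 7, 9 are mutually adjacent (a clique of size 6), so at least 6 colors are needed.
6 colors suffice: 1=orange, 2=red, 3=green, 4=red, 5=red, 6=purple, 7=blue, 8=blue, 9=yellow, 10=blue, 11=green. No two adjacent vertices share a color.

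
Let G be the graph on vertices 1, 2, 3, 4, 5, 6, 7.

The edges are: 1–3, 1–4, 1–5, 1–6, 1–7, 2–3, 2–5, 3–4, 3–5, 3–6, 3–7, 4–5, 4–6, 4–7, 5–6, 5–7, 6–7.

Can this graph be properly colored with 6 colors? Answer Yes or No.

Yes

The chromatic number is 6. 1, 3, 4, 5, 6, 7 are pairwise adjacent (a clique of size 6), so at least 6 colors are needed.
One proper 6-coloring: 1=e, 2=c, 3=b, 4=c, 5=a, 6=f, 7=d.
That is already a proper 6-coloring.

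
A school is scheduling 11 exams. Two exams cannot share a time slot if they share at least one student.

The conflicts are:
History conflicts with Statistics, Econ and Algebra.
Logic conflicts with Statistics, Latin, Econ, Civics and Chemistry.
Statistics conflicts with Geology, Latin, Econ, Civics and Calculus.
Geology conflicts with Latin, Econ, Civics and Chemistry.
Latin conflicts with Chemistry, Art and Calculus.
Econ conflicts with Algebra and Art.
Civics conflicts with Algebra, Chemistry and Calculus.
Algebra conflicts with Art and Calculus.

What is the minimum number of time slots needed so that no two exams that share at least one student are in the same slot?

3

Logic, Latin, Chemistry pairwise conflict, so at least 3 time slots are needed.
Using 3 time slots: History=3, Logic=3, Statistics=1, Geology=3, Latin=2, Econ=2, Civics=2, Algebra=1, Chemistry=1, Art=3, Calculus=3. Every pair that conflicts lands in different time slots.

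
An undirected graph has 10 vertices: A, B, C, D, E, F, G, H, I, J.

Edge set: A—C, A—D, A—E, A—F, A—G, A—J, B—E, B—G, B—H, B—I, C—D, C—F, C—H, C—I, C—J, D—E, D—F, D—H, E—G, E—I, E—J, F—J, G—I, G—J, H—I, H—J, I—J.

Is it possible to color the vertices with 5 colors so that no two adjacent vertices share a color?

The chromatic number is 4. A, E, G, J are pairwise adjacent (a clique of size 4), so at least 4 colors are needed.
4 colors suffice: color 1 → {B, D, J}; color 2 → {C, E}; color 3 → {A, I}; color 4 → {F, G, H}.
Since 5 ≥ 4, a proper 5-coloring certainly exists.

Yes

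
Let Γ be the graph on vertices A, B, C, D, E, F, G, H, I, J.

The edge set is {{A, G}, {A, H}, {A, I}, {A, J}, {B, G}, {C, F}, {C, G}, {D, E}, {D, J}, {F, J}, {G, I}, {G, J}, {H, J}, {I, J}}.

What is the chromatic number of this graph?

A, G, I, J are mutually adjacent (a clique of size 4), so at least 4 colors are needed.
4 colors suffice: color 1 → {B, C, E, J}; color 2 → {D, F, G, H}; color 3 → {A}; color 4 → {I}. Every edge joins two different colors.

4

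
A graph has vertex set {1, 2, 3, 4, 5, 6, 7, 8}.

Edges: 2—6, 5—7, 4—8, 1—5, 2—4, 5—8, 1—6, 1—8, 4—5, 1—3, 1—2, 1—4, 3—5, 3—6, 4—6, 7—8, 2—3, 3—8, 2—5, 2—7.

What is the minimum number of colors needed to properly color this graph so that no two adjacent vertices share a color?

4

1, 4, 5, 8 are pairwise adjacent (a clique of size 4), so at least 4 colors are needed.
4 colors suffice: color a → {1, 7}; color b → {5, 6}; color c → {2, 8}; color d → {3, 4}. Every edge joins two different colors.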